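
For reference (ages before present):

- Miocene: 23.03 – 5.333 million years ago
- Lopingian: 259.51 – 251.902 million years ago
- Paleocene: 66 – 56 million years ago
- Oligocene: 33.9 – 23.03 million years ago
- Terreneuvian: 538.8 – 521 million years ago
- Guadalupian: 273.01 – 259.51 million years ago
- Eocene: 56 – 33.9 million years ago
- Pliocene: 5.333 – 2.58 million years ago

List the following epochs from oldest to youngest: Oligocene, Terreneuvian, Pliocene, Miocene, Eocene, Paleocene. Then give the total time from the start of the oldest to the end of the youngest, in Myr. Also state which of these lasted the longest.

Terreneuvian → Paleocene → Eocene → Oligocene → Miocene → Pliocene; total span 536.22 Myr; longest is Eocene

From the excerpt: Oligocene 33.9–23.03; Terreneuvian 538.8–521; Pliocene 5.333–2.58; Miocene 23.03–5.333; Eocene 56–33.9; Paleocene 66–56 (Ma).
Larger Ma is earlier, so the oldest is Terreneuvian and the youngest is Pliocene; oldest to youngest: Terreneuvian, Paleocene, Eocene, Oligocene, Miocene, Pliocene.
Oldest start 538.8 minus youngest end 2.58 gives 536.22 Myr overall.
Individual lengths (start − end): Oligocene 10.87; Pliocene 2.753; Miocene 17.697; Paleocene 10; Terreneuvian 17.8; Eocene 22.1. The largest is Eocene at 22.1 Myr.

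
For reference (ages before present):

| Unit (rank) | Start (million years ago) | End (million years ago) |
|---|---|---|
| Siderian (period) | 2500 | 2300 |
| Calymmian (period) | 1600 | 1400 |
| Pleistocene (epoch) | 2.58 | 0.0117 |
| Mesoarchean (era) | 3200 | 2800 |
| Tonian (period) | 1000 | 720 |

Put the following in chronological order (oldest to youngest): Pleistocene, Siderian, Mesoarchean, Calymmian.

Sorting by start age (descending Ma, since larger Ma = older): Mesoarchean began 3200, Siderian began 2500, Calymmian began 1600, Pleistocene began 2.58.

Mesoarchean, then Siderian, then Calymmian, then Pleistocene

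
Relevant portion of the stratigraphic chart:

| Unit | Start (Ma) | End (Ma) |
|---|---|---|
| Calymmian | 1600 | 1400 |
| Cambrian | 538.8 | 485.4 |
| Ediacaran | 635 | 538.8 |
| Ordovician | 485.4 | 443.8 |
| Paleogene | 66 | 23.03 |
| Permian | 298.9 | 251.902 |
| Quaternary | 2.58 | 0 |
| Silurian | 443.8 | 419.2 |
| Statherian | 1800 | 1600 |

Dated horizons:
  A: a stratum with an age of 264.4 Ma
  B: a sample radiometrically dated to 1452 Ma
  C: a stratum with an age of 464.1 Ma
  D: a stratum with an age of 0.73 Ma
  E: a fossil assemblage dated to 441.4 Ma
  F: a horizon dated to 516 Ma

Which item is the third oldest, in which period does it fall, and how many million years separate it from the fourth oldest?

Larger Ma means older, so oldest first: B 1452 > F 516 > C 464.1 > E 441.4 > A 264.4 > D 0.73.
Counting 3 along gives C (464.1 Ma); the excerpt puts that inside the Ordovician, 485.4–443.8 Ma.
Next in line is E (441.4 Ma), and 464.1 − 441.4 = 22.7 Myr.

C, in the Ordovician; 22.7 million years to E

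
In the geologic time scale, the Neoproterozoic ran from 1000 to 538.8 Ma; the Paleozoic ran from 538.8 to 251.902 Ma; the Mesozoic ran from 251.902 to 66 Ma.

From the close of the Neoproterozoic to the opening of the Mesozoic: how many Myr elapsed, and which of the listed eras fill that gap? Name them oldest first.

286.898 million years; Paleozoic

End of Neoproterozoic = 538.8 Ma; start of Mesozoic = 251.902 Ma.
Gap = 538.8 − 251.902 = 286.898 Myr.
Eras wholly inside 538.8–251.902 Ma: Paleozoic (538.8–251.902).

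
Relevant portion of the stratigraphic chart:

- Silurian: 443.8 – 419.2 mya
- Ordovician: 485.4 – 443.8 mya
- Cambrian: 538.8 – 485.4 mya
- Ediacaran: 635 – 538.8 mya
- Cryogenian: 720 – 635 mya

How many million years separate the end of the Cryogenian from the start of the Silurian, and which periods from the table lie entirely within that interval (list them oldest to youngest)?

191.2 million years; Ediacaran, Cambrian, Ordovician

The Cryogenian closes at 635 Ma and the Silurian opens at 443.8 Ma, so the interval is 635 − 443.8 = 191.2 Myr.
A period fits inside if it starts at or after 635 Ma and ends at or before 443.8 Ma; oldest first that gives Ediacaran, Cambrian, Ordovician.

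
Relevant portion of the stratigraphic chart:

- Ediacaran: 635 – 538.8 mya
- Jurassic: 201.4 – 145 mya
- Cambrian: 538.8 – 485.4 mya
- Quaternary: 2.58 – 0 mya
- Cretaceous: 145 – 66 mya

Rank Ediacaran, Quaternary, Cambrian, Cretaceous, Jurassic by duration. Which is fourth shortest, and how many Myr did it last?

Start − end for each: Ediacaran 635 − 538.8 = 96.2; Quaternary 2.58 − 0 = 2.58; Cambrian 538.8 − 485.4 = 53.4; Cretaceous 145 − 66 = 79; Jurassic 201.4 − 145 = 56.4.
Ranking these from shortest: Quaternary < Cambrian < Jurassic < Cretaceous < Ediacaran.
Position 4 in that ranking is Cretaceous, which lasted 79 Myr.

Cretaceous, 79 million years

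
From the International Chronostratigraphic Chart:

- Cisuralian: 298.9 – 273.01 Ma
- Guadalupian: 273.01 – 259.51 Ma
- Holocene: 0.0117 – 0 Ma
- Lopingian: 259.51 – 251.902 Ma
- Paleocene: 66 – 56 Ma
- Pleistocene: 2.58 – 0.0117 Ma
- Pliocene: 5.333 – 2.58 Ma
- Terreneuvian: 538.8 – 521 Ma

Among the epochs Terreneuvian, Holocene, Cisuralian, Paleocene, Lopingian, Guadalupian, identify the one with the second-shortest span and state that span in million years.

Start − end for each: Terreneuvian 538.8 − 521 = 17.8; Holocene 0.0117 − 0 = 0.0117; Cisuralian 298.9 − 273.01 = 25.89; Paleocene 66 − 56 = 10; Lopingian 259.51 − 251.902 = 7.608; Guadalupian 273.01 − 259.51 = 13.5.
Ranking these from shortest: Holocene < Lopingian < Paleocene < Guadalupian < Terreneuvian < Cisuralian.
Position 2 in that ranking is Lopingian, which lasted 7.608 Myr.

Lopingian, 7.608 million years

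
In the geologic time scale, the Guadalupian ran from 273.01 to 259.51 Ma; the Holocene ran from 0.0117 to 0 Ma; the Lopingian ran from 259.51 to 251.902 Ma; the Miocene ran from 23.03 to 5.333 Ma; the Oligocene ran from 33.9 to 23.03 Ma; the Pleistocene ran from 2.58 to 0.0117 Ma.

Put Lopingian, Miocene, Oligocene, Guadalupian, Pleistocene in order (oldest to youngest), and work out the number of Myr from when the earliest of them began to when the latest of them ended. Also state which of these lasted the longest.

Start ages (Ma): Guadalupian 273.01, Lopingian 259.51, Oligocene 33.9, Miocene 23.03, Pleistocene 2.58.
Ordered oldest to youngest: Guadalupian, Lopingian, Oligocene, Miocene, Pleistocene.
Span = 273.01 − 0.0117 = 272.9983 Myr.
Durations: Guadalupian 13.5, Lopingian 7.608, Oligocene 10.87, Miocene 17.697, Pleistocene 2.5683 → longest is Miocene (17.697 Myr).

Guadalupian, Lopingian, Oligocene, Miocene, Pleistocene; total span 272.9983 Myr; longest is Miocene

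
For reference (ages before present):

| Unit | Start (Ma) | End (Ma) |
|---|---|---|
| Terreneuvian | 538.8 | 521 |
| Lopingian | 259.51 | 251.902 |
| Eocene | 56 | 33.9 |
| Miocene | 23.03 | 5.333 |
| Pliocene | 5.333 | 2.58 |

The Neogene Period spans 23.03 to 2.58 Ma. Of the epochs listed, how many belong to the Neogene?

Epochs inside 23.03–2.58 Ma: Miocene, Pliocene — 2 in total.

2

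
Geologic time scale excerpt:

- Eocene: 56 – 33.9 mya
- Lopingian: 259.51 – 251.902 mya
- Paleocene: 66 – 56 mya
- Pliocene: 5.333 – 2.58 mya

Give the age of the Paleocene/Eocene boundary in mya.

The Paleocene ends and the Eocene begins at 56 mya.

56 mya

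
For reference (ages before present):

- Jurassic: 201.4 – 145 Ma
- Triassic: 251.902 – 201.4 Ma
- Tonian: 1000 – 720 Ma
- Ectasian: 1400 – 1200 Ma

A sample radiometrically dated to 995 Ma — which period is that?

995 Ma lies between 1000 and 720 Ma, so it falls in the Tonian.

Tonian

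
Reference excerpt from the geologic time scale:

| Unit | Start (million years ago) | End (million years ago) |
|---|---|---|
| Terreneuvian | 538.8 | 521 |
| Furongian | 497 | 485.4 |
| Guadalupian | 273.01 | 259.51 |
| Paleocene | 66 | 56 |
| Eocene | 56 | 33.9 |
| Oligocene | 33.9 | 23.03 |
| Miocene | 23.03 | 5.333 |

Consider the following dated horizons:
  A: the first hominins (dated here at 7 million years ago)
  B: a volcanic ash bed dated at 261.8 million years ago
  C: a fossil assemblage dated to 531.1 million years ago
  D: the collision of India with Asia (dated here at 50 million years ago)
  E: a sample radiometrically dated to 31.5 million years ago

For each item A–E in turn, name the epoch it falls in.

A — Miocene; B — Guadalupian; C — Terreneuvian; D — Eocene; E — Oligocene

A: 7 Ma lies in 23.03–5.333 Ma, so Miocene.
B: 261.8 Ma lies in 273.01–259.51 Ma, so Guadalupian.
C: 531.1 Ma lies in 538.8–521 Ma, so Terreneuvian.
D: 50 Ma lies in 56–33.9 Ma, so Eocene.
E: 31.5 Ma lies in 33.9–23.03 Ma, so Oligocene.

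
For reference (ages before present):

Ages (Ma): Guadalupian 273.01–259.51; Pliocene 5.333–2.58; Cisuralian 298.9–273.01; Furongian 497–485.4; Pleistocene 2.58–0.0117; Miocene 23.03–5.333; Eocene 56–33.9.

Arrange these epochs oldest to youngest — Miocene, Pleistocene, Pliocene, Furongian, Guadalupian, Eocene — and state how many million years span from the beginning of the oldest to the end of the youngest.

Start ages (Ma): Furongian 497, Guadalupian 273.01, Eocene 56, Miocene 23.03, Pliocene 5.333, Pleistocene 2.58.
Ordered oldest to youngest: Furongian, Guadalupian, Eocene, Miocene, Pliocene, Pleistocene.
Span = 497 − 0.0117 = 496.9883 Myr.

Furongian, Guadalupian, Eocene, Miocene, Pliocene, Pleistocene; total span 496.9883 Myr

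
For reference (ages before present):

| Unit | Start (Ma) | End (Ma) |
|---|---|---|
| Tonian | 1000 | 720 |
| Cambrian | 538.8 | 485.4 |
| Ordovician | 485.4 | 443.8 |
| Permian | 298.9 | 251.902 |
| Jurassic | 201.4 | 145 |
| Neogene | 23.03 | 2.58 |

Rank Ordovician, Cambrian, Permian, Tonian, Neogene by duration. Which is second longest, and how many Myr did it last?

Durations: Ordovician 41.6; Cambrian 53.4; Permian 46.998; Tonian 280; Neogene 20.45 Myr.
Sorted longest-first: Tonian (280), Cambrian (53.4), Permian (46.998), Ordovician (41.6), Neogene (20.45).
The second longest is Cambrian at 53.4 Myr.

Cambrian, 53.4 million years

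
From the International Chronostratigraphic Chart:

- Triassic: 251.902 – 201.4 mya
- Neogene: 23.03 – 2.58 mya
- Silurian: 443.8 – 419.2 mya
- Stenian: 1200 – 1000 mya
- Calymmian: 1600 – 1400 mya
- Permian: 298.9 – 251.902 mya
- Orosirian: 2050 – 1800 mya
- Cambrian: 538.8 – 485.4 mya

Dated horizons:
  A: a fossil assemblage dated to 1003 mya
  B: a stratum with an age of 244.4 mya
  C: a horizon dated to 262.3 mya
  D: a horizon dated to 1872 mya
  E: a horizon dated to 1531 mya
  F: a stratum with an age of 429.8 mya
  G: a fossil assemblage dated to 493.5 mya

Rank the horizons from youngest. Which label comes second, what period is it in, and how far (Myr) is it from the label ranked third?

C, in the Permian; 167.5 million years to F

Sorted youngest-first by Ma: B (244.4), C (262.3), F (429.8), G (493.5), A (1003), E (1531), D (1872).
The second youngest is C at 262.3 Ma, which lies in 298.9–251.902 Ma: the Permian.
The third youngest is F at 429.8 Ma; separation = |262.3 − 429.8| = 167.5 Myr.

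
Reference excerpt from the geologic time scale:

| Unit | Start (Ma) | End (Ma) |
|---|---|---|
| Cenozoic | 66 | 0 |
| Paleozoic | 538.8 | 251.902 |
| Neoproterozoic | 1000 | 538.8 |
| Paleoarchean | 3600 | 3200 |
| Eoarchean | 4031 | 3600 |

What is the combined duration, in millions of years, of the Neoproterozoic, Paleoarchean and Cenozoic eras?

Each duration: Neoproterozoic = 461.2; Paleoarchean = 400; Cenozoic = 66.
Sum: 461.2 + 400 + 66 = 927.2 Myr.

927.2 million years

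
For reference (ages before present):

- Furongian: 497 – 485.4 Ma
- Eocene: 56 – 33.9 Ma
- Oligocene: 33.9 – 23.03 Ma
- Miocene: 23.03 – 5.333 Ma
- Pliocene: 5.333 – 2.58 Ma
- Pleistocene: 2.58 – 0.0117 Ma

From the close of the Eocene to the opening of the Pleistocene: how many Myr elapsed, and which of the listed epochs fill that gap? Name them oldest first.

The Eocene closes at 33.9 Ma and the Pleistocene opens at 2.58 Ma, so the interval is 33.9 − 2.58 = 31.32 Myr.
An epoch fits inside if it starts at or after 33.9 Ma and ends at or before 2.58 Ma; oldest first that gives Oligocene, Miocene, Pliocene.

31.32 million years; Oligocene, Miocene, Pliocene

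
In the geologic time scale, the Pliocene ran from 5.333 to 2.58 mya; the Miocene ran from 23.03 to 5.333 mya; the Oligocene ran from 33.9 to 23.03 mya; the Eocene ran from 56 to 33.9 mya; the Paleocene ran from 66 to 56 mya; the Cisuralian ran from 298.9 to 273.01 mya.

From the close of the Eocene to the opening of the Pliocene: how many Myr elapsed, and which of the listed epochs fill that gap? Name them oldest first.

28.567 million years; Oligocene, Miocene

The Eocene closes at 33.9 Ma and the Pliocene opens at 5.333 Ma, so the interval is 33.9 − 5.333 = 28.567 Myr.
An epoch fits inside if it starts at or after 33.9 Ma and ends at or before 5.333 Ma; oldest first that gives Oligocene, Miocene.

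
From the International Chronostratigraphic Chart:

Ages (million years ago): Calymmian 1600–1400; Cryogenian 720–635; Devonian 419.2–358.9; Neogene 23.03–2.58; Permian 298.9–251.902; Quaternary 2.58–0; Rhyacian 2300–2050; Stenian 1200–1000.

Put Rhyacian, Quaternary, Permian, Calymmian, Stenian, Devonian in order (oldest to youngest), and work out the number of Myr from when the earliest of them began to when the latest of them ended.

Rhyacian, Calymmian, Stenian, Devonian, Permian, Quaternary; total span 2300 Myr

Start ages (Ma): Rhyacian 2300, Calymmian 1600, Stenian 1200, Devonian 419.2, Permian 298.9, Quaternary 2.58.
Ordered oldest to youngest: Rhyacian, Calymmian, Stenian, Devonian, Permian, Quaternary.
Span = 2300 − 0 = 2300 Myr.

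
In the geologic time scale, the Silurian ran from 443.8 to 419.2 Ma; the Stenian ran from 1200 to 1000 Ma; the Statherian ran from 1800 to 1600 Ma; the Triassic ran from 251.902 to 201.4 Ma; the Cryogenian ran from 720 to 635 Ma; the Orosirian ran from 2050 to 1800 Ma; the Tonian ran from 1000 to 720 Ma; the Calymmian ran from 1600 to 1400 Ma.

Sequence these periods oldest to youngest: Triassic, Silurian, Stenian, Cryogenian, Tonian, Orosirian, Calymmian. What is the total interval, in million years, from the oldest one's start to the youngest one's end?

Orosirian → Calymmian → Stenian → Tonian → Cryogenian → Silurian → Triassic; total span 1848.6 Myr

From the excerpt: Triassic 251.902–201.4; Silurian 443.8–419.2; Stenian 1200–1000; Cryogenian 720–635; Tonian 1000–720; Orosirian 2050–1800; Calymmian 1600–1400 (Ma).
Larger Ma is earlier, so the oldest is Orosirian and the youngest is Triassic; oldest to youngest: Orosirian, Calymmian, Stenian, Tonian, Cryogenian, Silurian, Triassic.
Oldest start 2050 minus youngest end 201.4 gives 1848.6 Myr overall.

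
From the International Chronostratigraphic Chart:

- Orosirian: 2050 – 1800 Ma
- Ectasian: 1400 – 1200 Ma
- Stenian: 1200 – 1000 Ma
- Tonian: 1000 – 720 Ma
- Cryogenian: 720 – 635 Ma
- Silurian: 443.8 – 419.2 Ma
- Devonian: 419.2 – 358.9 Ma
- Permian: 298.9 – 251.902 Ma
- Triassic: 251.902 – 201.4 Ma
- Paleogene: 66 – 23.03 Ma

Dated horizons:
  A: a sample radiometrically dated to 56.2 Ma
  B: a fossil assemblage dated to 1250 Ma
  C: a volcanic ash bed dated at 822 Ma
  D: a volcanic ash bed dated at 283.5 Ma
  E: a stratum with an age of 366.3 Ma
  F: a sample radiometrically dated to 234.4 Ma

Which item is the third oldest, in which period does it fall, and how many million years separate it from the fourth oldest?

Sorted oldest-first by Ma: B (1250), C (822), E (366.3), D (283.5), F (234.4), A (56.2).
The third oldest is E at 366.3 Ma, which lies in 419.2–358.9 Ma: the Devonian.
The fourth oldest is D at 283.5 Ma; separation = |366.3 − 283.5| = 82.8 Myr.

E, in the Devonian; 82.8 million years to D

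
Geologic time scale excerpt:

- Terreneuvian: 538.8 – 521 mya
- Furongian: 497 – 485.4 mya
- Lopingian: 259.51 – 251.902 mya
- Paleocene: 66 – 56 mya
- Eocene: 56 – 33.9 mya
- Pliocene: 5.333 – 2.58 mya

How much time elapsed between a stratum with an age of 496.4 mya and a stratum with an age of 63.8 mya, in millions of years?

496.4 − 63.8 = 432.6 million years.

432.6 million years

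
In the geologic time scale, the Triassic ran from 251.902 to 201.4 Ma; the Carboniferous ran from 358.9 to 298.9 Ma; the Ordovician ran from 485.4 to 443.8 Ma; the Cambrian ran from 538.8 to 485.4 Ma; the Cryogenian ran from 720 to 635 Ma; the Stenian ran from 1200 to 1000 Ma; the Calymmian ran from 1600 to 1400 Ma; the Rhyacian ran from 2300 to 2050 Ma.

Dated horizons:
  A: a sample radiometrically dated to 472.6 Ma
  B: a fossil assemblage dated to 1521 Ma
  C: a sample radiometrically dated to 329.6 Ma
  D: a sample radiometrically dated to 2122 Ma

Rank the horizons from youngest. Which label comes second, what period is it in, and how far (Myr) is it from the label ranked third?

Smaller Ma means younger, so youngest first: C 329.6 < A 472.6 < B 1521 < D 2122.
Counting 2 along gives A (472.6 Ma); the excerpt puts that inside the Ordovician, 485.4–443.8 Ma.
Next in line is B (1521 Ma), and 1521 − 472.6 = 1048.4 Myr.

A, in the Ordovician; 1048.4 million years to B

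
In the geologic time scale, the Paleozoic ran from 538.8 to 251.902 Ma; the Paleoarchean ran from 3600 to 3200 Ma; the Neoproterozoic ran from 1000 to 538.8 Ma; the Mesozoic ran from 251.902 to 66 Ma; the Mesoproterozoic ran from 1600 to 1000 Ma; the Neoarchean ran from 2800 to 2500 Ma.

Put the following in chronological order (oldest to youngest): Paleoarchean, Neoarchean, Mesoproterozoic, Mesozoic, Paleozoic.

Read off each span (Ma): Paleoarchean 3600–3200; Neoarchean 2800–2500; Mesoproterozoic 1600–1000; Mesozoic 251.902–66; Paleozoic 538.8–251.902.
Larger Ma is older, so oldest→youngest is Paleoarchean, Neoarchean, Mesoproterozoic, Paleozoic, Mesozoic.

Paleoarchean, Neoarchean, Mesoproterozoic, Paleozoic, Mesozoic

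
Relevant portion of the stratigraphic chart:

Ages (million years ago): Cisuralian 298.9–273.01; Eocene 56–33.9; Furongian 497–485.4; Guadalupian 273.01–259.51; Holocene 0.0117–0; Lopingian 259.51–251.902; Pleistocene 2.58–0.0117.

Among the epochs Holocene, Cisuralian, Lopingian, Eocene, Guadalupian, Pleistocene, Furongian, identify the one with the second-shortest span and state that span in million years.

Pleistocene, 2.5683 million years

Start − end for each: Holocene 0.0117 − 0 = 0.0117; Cisuralian 298.9 − 273.01 = 25.89; Lopingian 259.51 − 251.902 = 7.608; Eocene 56 − 33.9 = 22.1; Guadalupian 273.01 − 259.51 = 13.5; Pleistocene 2.58 − 0.0117 = 2.5683; Furongian 497 − 485.4 = 11.6.
Ranking these from shortest: Holocene < Pleistocene < Lopingian < Furongian < Guadalupian < Eocene < Cisuralian.
Position 2 in that ranking is Pleistocene, which lasted 2.5683 Myr.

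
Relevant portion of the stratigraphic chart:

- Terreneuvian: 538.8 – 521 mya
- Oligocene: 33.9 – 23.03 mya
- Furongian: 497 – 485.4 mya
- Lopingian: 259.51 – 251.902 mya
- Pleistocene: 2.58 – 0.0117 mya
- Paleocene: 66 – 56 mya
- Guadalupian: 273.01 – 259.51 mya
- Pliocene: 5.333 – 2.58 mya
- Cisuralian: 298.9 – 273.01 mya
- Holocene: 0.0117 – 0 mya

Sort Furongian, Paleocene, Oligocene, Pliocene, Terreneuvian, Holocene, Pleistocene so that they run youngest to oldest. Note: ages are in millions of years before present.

Holocene, Pleistocene, Pliocene, Oligocene, Paleocene, Furongian, Terreneuvian

Read off each span (Ma): Furongian 497–485.4; Paleocene 66–56; Oligocene 33.9–23.03; Pliocene 5.333–2.58; Terreneuvian 538.8–521; Holocene 0.0117–0; Pleistocene 2.58–0.0117.
Larger Ma is older, so oldest→youngest is Terreneuvian, Furongian, Paleocene, Oligocene, Pliocene, Pleistocene, Holocene; reverse it for youngest→oldest.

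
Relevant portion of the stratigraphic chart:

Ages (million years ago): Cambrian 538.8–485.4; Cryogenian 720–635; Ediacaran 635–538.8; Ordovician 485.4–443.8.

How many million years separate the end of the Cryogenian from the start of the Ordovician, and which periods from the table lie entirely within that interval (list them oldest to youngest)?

The Cryogenian closes at 635 Ma and the Ordovician opens at 485.4 Ma, so the interval is 635 − 485.4 = 149.6 Myr.
A period fits inside if it starts at or after 635 Ma and ends at or before 485.4 Ma; oldest first that gives Ediacaran, Cambrian.

149.6 million years; Ediacaran, Cambrian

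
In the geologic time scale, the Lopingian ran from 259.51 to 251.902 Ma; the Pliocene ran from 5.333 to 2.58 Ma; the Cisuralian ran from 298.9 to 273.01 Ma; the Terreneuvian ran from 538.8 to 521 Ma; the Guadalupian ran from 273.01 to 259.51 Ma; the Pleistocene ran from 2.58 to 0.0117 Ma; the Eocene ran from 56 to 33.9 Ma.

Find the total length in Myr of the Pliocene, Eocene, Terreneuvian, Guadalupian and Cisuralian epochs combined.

Each duration: Pliocene = 2.753; Eocene = 22.1; Terreneuvian = 17.8; Guadalupian = 13.5; Cisuralian = 25.89.
Sum: 2.753 + 22.1 + 17.8 + 13.5 + 25.89 = 82.043 Myr.

82.043 million years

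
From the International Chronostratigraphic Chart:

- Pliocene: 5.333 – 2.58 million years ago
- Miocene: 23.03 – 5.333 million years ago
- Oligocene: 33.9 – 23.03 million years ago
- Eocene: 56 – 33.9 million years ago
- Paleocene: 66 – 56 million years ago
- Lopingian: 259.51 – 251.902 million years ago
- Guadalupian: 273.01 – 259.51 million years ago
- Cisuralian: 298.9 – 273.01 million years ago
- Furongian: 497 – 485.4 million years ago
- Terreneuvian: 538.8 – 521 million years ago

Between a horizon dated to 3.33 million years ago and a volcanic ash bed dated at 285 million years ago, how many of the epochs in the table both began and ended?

285 Ma sits inside the Cisuralian (298.9–273.01) and 3.33 Ma inside the Pliocene (5.333–2.58); neither of those is wholly between the two dates.
The listed epochs lying completely between them are Guadalupian, Lopingian, Paleocene, Eocene, Oligocene, Miocene — 6 in all.

6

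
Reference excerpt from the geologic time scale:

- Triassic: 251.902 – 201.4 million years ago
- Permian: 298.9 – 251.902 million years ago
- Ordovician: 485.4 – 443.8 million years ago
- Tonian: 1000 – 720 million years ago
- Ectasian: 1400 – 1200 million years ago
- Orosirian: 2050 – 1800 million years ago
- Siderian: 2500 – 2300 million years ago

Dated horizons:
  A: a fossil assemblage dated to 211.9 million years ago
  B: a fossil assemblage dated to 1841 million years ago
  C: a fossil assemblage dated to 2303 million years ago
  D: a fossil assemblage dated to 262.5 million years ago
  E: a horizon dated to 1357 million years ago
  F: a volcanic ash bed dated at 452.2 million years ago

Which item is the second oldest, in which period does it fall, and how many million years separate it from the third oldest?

Larger Ma means older, so oldest first: C 2303 > B 1841 > E 1357 > F 452.2 > D 262.5 > A 211.9.
Counting 2 along gives B (1841 Ma); the excerpt puts that inside the Orosirian, 2050–1800 Ma.
Next in line is E (1357 Ma), and 1841 − 1357 = 484 Myr.

B, in the Orosirian; 484 million years to E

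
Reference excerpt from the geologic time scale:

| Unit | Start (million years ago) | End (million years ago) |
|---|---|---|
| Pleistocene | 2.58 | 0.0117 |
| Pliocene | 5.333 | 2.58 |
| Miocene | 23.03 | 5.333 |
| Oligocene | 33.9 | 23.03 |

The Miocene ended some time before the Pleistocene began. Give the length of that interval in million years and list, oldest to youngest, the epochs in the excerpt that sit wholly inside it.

2.753 million years; Pliocene

The Miocene closes at 5.333 Ma and the Pleistocene opens at 2.58 Ma, so the interval is 5.333 − 2.58 = 2.753 Myr.
An epoch fits inside if it starts at or after 5.333 Ma and ends at or before 2.58 Ma; oldest first that gives Pliocene.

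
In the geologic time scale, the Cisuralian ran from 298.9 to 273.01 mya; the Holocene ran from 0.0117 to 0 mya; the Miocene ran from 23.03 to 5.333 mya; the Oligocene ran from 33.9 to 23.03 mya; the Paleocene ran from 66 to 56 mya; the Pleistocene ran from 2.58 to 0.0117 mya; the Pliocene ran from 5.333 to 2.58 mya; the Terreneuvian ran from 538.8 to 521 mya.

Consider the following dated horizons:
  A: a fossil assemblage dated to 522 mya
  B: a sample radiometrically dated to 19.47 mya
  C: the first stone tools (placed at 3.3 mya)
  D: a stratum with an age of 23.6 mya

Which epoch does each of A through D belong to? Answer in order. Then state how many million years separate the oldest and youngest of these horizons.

Match each age against the start–end ranges in the excerpt: A = 522 Ma → Terreneuvian (538.8–521); B = 19.47 Ma → Miocene (23.03–5.333); C = 3.3 Ma → Pliocene (5.333–2.58); D = 23.6 Ma → Oligocene (33.9–23.03).
The largest age is 522 Ma and the smallest is 3.3 Ma; their difference is 518.7 Myr.

A — Terreneuvian; B — Miocene; C — Pliocene; D — Oligocene; span 518.7 million years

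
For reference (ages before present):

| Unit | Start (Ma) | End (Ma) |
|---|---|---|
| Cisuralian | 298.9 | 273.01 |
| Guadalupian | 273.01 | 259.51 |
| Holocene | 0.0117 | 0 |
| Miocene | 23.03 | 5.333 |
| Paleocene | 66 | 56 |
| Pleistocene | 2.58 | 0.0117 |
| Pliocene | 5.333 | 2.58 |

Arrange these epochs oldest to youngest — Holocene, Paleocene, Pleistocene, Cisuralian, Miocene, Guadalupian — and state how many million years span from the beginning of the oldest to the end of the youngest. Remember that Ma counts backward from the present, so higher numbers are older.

Start ages (Ma): Cisuralian 298.9, Guadalupian 273.01, Paleocene 66, Miocene 23.03, Pleistocene 2.58, Holocene 0.0117.
Ordered oldest to youngest: Cisuralian, Guadalupian, Paleocene, Miocene, Pleistocene, Holocene.
Span = 298.9 − 0 = 298.9 Myr.

Cisuralian, Guadalupian, Paleocene, Miocene, Pleistocene, Holocene; total span 298.9 Myr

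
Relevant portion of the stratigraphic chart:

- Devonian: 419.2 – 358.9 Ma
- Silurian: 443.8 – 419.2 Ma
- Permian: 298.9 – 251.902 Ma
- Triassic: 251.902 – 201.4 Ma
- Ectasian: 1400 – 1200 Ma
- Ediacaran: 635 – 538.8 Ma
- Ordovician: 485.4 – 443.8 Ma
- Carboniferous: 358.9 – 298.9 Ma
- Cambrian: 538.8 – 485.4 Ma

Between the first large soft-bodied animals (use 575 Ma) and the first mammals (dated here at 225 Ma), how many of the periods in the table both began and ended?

6

575 Ma sits inside the Ediacaran (635–538.8) and 225 Ma inside the Triassic (251.902–201.4); neither of those is wholly between the two dates.
The listed periods lying completely between them are Cambrian, Ordovician, Silurian, Devonian, Carboniferous, Permian — 6 in all.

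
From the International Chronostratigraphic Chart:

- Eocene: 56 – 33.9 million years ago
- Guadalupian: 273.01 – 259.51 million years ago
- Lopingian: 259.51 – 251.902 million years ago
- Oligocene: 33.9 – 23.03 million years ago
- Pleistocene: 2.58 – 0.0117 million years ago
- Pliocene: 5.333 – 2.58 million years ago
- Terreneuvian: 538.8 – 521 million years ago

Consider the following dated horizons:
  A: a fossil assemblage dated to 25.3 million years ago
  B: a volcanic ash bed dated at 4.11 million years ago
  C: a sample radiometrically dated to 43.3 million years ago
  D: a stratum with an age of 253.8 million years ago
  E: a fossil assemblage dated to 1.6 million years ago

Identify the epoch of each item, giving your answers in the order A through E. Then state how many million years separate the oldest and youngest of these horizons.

A — Oligocene; B — Pliocene; C — Eocene; D — Lopingian; E — Pleistocene; span 252.2 million years

Match each age against the start–end ranges in the excerpt: A = 25.3 Ma → Oligocene (33.9–23.03); B = 4.11 Ma → Pliocene (5.333–2.58); C = 43.3 Ma → Eocene (56–33.9); D = 253.8 Ma → Lopingian (259.51–251.902); E = 1.6 Ma → Pleistocene (2.58–0.0117).
The largest age is 253.8 Ma and the smallest is 1.6 Ma; their difference is 252.2 Myr.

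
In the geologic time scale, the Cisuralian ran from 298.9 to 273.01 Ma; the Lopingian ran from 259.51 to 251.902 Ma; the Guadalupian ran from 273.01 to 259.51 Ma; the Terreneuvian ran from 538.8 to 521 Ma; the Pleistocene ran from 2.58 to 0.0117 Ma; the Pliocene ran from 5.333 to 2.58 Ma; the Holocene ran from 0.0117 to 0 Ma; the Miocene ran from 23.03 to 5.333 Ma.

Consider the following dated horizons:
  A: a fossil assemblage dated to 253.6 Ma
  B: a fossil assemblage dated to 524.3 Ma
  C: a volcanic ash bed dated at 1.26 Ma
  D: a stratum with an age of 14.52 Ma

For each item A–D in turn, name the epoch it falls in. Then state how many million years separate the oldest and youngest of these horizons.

A: 253.6 Ma lies in 259.51–251.902 Ma, so Lopingian.
B: 524.3 Ma lies in 538.8–521 Ma, so Terreneuvian.
C: 1.26 Ma lies in 2.58–0.0117 Ma, so Pleistocene.
D: 14.52 Ma lies in 23.03–5.333 Ma, so Miocene.
Oldest = 524.3 Ma, youngest = 1.26 Ma → span 523.04 Myr.

A — Lopingian; B — Terreneuvian; C — Pleistocene; D — Miocene; span 523.04 million years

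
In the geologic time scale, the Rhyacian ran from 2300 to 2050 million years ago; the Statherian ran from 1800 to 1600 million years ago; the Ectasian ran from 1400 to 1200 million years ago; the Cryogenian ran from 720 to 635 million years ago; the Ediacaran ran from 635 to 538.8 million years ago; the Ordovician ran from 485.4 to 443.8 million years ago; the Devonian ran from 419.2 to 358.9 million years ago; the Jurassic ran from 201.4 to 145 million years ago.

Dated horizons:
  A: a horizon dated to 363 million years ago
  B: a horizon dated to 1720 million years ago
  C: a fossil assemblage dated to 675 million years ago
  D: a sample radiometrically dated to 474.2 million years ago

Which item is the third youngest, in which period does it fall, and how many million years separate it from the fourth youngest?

Sorted youngest-first by Ma: A (363), D (474.2), C (675), B (1720).
The third youngest is C at 675 Ma, which lies in 720–635 Ma: the Cryogenian.
The fourth youngest is B at 1720 Ma; separation = |675 − 1720| = 1045 Myr.

C, in the Cryogenian; 1045 million years to B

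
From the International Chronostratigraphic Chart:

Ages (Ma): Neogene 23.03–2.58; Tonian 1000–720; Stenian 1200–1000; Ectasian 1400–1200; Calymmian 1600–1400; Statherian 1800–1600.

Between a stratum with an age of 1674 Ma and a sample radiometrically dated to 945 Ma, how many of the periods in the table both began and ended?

3

1674 Ma sits inside the Statherian (1800–1600) and 945 Ma inside the Tonian (1000–720); neither of those is wholly between the two dates.
The listed periods lying completely between them are Calymmian, Ectasian, Stenian — 3 in all.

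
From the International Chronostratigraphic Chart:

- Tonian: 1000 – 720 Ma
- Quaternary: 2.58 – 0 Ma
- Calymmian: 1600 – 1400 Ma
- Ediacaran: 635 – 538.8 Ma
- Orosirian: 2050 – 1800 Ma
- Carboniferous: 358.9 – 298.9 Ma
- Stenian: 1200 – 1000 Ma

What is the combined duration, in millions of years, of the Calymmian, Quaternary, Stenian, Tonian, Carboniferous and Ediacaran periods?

Each duration: Calymmian = 200; Quaternary = 2.58; Stenian = 200; Tonian = 280; Carboniferous = 60; Ediacaran = 96.2.
Sum: 200 + 2.58 + 200 + 280 + 60 + 96.2 = 838.78 Myr.

838.78 million years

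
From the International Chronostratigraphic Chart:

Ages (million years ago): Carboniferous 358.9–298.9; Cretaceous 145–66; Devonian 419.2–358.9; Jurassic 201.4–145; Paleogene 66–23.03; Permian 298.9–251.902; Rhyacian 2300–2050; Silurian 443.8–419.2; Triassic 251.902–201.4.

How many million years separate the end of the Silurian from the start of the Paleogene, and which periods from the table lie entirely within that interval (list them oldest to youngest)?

The Silurian closes at 419.2 Ma and the Paleogene opens at 66 Ma, so the interval is 419.2 − 66 = 353.2 Myr.
A period fits inside if it starts at or after 419.2 Ma and ends at or before 66 Ma; oldest first that gives Devonian, Carboniferous, Permian, Triassic, Jurassic, Cretaceous.

353.2 million years; Devonian, Carboniferous, Permian, Triassic, Jurassic, Cretaceous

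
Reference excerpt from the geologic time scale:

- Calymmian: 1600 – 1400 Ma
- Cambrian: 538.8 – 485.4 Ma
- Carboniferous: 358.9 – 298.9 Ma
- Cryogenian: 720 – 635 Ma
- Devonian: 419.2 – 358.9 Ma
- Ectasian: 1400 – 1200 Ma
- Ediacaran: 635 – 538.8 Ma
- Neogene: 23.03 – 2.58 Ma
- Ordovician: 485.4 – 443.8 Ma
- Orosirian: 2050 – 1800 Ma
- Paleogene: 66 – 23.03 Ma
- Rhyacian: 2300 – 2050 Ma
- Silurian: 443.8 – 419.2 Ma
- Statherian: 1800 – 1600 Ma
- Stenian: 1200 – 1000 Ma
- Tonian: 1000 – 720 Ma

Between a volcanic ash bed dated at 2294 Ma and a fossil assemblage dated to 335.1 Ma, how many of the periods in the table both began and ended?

12

The older date is 2294 Ma and the younger is 335.1 Ma.
Periods with start < 2294 and end > 335.1 Ma: Orosirian (2050–1800), Statherian (1800–1600), Calymmian (1600–1400), Ectasian (1400–1200), Stenian (1200–1000), Tonian (1000–720), Cryogenian (720–635), Ediacaran (635–538.8), Cambrian (538.8–485.4), Ordovician (485.4–443.8), Silurian (443.8–419.2), Devonian (419.2–358.9).
That is 12 complete periods.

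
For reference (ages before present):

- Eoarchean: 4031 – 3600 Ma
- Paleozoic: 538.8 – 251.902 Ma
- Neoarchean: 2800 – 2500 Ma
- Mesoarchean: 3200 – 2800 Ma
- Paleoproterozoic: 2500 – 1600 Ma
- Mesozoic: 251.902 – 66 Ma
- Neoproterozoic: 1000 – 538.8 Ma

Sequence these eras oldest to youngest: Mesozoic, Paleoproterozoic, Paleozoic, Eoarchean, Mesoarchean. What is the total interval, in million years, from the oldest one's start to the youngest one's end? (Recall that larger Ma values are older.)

Eoarchean → Mesoarchean → Paleoproterozoic → Paleozoic → Mesozoic; total span 3965 Myr

From the excerpt: Mesozoic 251.902–66; Paleoproterozoic 2500–1600; Paleozoic 538.8–251.902; Eoarchean 4031–3600; Mesoarchean 3200–2800 (Ma).
Larger Ma is earlier, so the oldest is Eoarchean and the youngest is Mesozoic; oldest to youngest: Eoarchean, Mesoarchean, Paleoproterozoic, Paleozoic, Mesozoic.
Oldest start 4031 minus youngest end 66 gives 3965 Myr overall.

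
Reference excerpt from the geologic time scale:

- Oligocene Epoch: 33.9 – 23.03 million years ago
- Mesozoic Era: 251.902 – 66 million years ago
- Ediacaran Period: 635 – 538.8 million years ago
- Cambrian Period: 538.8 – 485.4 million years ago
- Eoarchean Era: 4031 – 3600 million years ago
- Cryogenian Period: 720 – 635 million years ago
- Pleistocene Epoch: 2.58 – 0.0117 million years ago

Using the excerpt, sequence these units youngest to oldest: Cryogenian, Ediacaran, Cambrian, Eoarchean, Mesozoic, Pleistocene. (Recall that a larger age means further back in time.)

Read off each span (Ma): Cryogenian 720–635; Ediacaran 635–538.8; Cambrian 538.8–485.4; Eoarchean 4031–3600; Mesozoic 251.902–66; Pleistocene 2.58–0.0117.
Larger Ma is older, so oldest→youngest is Eoarchean, Cryogenian, Ediacaran, Cambrian, Mesozoic, Pleistocene; reverse it for youngest→oldest.

Pleistocene, Mesozoic, Cambrian, Ediacaran, Cryogenian, Eoarchean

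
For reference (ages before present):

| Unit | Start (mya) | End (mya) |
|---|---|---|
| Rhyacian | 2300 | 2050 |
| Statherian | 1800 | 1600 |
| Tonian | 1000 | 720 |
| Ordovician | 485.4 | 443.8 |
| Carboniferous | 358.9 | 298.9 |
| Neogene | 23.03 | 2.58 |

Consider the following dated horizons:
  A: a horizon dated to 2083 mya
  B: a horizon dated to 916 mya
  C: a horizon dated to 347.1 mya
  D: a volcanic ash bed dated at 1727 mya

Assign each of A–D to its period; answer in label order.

A: 2083 Ma lies in 2300–2050 Ma, so Rhyacian.
B: 916 Ma lies in 1000–720 Ma, so Tonian.
C: 347.1 Ma lies in 358.9–298.9 Ma, so Carboniferous.
D: 1727 Ma lies in 1800–1600 Ma, so Statherian.

A — Rhyacian; B — Tonian; C — Carboniferous; D — Statherian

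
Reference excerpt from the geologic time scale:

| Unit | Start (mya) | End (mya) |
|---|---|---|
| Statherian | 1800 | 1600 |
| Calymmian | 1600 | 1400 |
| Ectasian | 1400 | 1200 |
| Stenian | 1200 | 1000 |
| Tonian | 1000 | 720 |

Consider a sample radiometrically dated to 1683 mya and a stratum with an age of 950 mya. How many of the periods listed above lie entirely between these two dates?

3

1683 Ma sits inside the Statherian (1800–1600) and 950 Ma inside the Tonian (1000–720); neither of those is wholly between the two dates.
The listed periods lying completely between them are Calymmian, Ectasian, Stenian — 3 in all.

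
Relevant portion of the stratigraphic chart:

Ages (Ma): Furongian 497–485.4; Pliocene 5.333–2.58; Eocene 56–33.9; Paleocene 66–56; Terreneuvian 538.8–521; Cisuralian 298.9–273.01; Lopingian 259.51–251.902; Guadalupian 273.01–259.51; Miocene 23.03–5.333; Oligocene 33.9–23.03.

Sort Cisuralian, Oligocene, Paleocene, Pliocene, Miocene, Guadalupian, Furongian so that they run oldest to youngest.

Furongian, Cisuralian, Guadalupian, Paleocene, Oligocene, Miocene, Pliocene

Read off each span (Ma): Cisuralian 298.9–273.01; Oligocene 33.9–23.03; Paleocene 66–56; Pliocene 5.333–2.58; Miocene 23.03–5.333; Guadalupian 273.01–259.51; Furongian 497–485.4.
Larger Ma is older, so oldest→youngest is Furongian, Cisuralian, Guadalupian, Paleocene, Oligocene, Miocene, Pliocene.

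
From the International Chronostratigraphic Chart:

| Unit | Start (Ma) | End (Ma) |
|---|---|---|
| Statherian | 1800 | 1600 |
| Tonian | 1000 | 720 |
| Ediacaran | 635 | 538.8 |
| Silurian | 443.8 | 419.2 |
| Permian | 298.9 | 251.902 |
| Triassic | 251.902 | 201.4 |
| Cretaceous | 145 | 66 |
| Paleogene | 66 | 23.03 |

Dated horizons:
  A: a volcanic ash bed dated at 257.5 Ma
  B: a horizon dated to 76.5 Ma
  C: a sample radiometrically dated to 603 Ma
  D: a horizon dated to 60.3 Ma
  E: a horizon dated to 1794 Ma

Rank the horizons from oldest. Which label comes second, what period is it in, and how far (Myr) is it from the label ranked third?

C, in the Ediacaran; 345.5 million years to A

Sorted oldest-first by Ma: E (1794), C (603), A (257.5), B (76.5), D (60.3).
The second oldest is C at 603 Ma, which lies in 635–538.8 Ma: the Ediacaran.
The third oldest is A at 257.5 Ma; separation = |603 − 257.5| = 345.5 Myr.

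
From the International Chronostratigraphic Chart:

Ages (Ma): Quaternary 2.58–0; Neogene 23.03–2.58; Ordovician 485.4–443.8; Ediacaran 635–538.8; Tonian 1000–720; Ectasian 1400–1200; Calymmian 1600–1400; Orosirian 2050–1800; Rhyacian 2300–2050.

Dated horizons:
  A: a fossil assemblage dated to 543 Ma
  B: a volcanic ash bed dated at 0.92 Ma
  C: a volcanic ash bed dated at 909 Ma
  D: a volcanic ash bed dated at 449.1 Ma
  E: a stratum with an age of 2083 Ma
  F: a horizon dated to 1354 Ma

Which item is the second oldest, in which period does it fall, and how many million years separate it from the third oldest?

Sorted oldest-first by Ma: E (2083), F (1354), C (909), A (543), D (449.1), B (0.92).
The second oldest is F at 1354 Ma, which lies in 1400–1200 Ma: the Ectasian.
The third oldest is C at 909 Ma; separation = |1354 − 909| = 445 Myr.

F, in the Ectasian; 445 million years to C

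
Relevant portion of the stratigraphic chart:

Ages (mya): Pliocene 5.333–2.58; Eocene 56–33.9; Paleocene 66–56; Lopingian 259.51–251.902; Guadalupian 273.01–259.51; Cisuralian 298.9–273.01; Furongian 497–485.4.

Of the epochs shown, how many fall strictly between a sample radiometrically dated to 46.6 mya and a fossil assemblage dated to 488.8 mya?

488.8 Ma sits inside the Furongian (497–485.4) and 46.6 Ma inside the Eocene (56–33.9); neither of those is wholly between the two dates.
The listed epochs lying completely between them are Cisuralian, Guadalupian, Lopingian, Paleocene — 4 in all.

4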